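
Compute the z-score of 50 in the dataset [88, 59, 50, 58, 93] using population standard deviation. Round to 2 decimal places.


Mean = (88 + 59 + 50 + 58 + 93) / 5 = 69.6
Variance = sum((x_i - mean)^2) / n = 303.44
Std = sqrt(303.44) = 17.4195
Z = (x - mean) / std
= (50 - 69.6) / 17.4195
= -19.6 / 17.4195
= -1.13

-1.13


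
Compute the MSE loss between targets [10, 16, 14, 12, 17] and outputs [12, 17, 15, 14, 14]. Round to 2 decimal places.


Differences: [-2, -1, -1, -2, 3]
Squared errors: [4, 1, 1, 4, 9]
Sum of squared errors = 19
MSE = 19 / 5 = 3.80

3.80


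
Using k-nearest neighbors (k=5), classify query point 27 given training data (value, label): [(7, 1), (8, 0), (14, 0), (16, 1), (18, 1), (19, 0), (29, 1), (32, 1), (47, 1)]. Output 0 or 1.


Distances from query 27:
Point 29 (class 1): distance = 2
Point 32 (class 1): distance = 5
Point 19 (class 0): distance = 8
Point 18 (class 1): distance = 9
Point 16 (class 1): distance = 11
K=5 nearest neighbors: classes = [1, 1, 0, 1, 1]
Votes for class 1: 4 / 5
Majority vote => class 1

1


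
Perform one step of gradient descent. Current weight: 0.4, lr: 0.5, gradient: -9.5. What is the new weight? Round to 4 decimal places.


w_new = w_old - lr * gradient
= 0.4 - 0.5 * -9.5
= 0.4 - (-4.75)
= 5.1500

5.1500


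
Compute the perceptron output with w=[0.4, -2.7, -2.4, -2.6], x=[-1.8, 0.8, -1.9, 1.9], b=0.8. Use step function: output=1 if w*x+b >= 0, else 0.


z = w . x + b
= 0.4*-1.8 + -2.7*0.8 + -2.4*-1.9 + -2.6*1.9 + 0.8
= -0.72 + -2.16 + 4.56 + -4.94 + 0.8
= -3.26 + 0.8
= -2.46
Since z = -2.46 < 0, output = 0

0


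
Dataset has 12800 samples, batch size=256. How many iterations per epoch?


Iterations per epoch = dataset_size / batch_size
= 12800 / 256
= 50

50


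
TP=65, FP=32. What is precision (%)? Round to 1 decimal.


Precision = TP / (TP + FP) * 100
= 65 / (65 + 32)
= 65 / 97
= 0.6701
= 67.0%

67.0


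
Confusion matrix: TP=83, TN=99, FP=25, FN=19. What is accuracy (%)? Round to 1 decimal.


Accuracy = (TP + TN) / (TP + TN + FP + FN) * 100
= (83 + 99) / (83 + 99 + 25 + 19)
= 182 / 226
= 0.8053
= 80.5%

80.5


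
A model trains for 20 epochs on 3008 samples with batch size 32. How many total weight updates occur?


Iterations per epoch = 3008 / 32 = 94
Total updates = iterations_per_epoch * epochs
= 94 * 20
= 1880

1880


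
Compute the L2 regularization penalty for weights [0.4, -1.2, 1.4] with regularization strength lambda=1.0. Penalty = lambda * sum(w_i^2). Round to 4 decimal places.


Squaring each weight:
0.4^2 = 0.16
(-1.2)^2 = 1.44
1.4^2 = 1.96
Sum of squares = 3.56
Penalty = 1.0 * 3.56 = 3.5600

3.5600


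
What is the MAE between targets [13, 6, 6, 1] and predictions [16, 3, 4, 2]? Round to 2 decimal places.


Absolute errors: [3, 3, 2, 1]
Sum of absolute errors = 9
MAE = 9 / 4 = 2.25

2.25


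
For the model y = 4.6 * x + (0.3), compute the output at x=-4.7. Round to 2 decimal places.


y = 4.6 * -4.7 + (0.3)
= -21.62 + (0.3)
= -21.32

-21.32


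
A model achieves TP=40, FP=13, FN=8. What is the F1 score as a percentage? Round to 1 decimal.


Precision = TP / (TP + FP) = 40 / 53 = 0.7547
Recall = TP / (TP + FN) = 40 / 48 = 0.8333
F1 = 2 * P * R / (P + R)
= 2 * 0.7547 * 0.8333 / (0.7547 + 0.8333)
= 1.2579 / 1.5881
= 0.7921
As percentage: 79.2%

79.2


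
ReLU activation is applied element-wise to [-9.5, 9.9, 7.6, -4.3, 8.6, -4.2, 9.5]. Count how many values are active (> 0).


ReLU(x) = max(0, x) for each element:
ReLU(-9.5) = 0
ReLU(9.9) = 9.9
ReLU(7.6) = 7.6
ReLU(-4.3) = 0
ReLU(8.6) = 8.6
ReLU(-4.2) = 0
ReLU(9.5) = 9.5
Active neurons (>0): 4

4


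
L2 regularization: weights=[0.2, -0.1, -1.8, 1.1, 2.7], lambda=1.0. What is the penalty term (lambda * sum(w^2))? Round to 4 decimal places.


Squaring each weight:
0.2^2 = 0.04
(-0.1)^2 = 0.01
(-1.8)^2 = 3.24
1.1^2 = 1.21
2.7^2 = 7.29
Sum of squares = 11.79
Penalty = 1.0 * 11.79 = 11.7900

11.7900


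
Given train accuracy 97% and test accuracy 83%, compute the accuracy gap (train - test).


Gap = train_accuracy - test_accuracy
= 97 - 83
= 14%
This gap suggests the model is overfitting.

14


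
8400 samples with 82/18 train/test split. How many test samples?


Train samples = 8400 * 82% = 6888
Test samples = 8400 - 6888
= 1512

1512


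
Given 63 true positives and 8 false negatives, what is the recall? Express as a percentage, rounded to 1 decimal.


Recall = TP / (TP + FN) * 100
= 63 / (63 + 8)
= 63 / 71
= 0.8873
= 88.7%

88.7


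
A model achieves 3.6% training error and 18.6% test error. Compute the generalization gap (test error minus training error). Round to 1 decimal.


Generalization gap = test_error - train_error
= 18.6 - 3.6
= 15.0%
A large gap suggests overfitting.

15.0


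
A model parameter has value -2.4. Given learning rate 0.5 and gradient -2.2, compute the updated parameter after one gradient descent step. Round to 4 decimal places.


w_new = w_old - lr * gradient
= -2.4 - 0.5 * -2.2
= -2.4 - (-1.1)
= -1.3000

-1.3000


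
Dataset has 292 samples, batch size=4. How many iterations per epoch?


Iterations per epoch = dataset_size / batch_size
= 292 / 4
= 73

73


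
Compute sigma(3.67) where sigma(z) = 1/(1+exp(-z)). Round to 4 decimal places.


sigmoid(z) = 1 / (1 + exp(-z))
exp(-(3.67)) = exp(-3.67) = 0.0255
1 + 0.0255 = 1.0255
1 / 1.0255 = 0.9752

0.9752


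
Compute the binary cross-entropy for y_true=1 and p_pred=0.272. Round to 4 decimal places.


For y=1: Loss = -log(p)
= -log(0.272)
= -(-1.302)
= 1.3020

1.3020


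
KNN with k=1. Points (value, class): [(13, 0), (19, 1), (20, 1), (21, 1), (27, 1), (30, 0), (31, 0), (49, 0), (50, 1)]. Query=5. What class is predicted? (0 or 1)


Distances from query 5:
Point 13 (class 0): distance = 8
K=1 nearest neighbors: classes = [0]
Votes for class 1: 0 / 1
Majority vote => class 0

0


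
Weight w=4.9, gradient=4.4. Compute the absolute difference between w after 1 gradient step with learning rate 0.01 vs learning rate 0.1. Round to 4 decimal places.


With lr=0.01: w_new = 4.9 - 0.01 * 4.4 = 4.856
With lr=0.1: w_new = 4.9 - 0.1 * 4.4 = 4.46
Absolute difference = |4.856 - 4.46|
= 0.3960

0.3960


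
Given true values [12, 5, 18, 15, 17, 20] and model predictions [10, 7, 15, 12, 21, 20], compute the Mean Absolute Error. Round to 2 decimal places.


Absolute errors: [2, 2, 3, 3, 4, 0]
Sum of absolute errors = 14
MAE = 14 / 6 = 2.33

2.33


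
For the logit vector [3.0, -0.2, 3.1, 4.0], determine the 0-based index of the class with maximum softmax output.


Softmax is a monotonic transformation, so it preserves the argmax.
We need to find the index of the maximum logit.
Index 0: 3.0
Index 1: -0.2
Index 2: 3.1
Index 3: 4.0
Maximum logit = 4.0 at index 3

3


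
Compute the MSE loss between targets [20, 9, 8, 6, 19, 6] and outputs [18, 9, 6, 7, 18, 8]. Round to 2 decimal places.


Differences: [2, 0, 2, -1, 1, -2]
Squared errors: [4, 0, 4, 1, 1, 4]
Sum of squared errors = 14
MSE = 14 / 6 = 2.33

2.33


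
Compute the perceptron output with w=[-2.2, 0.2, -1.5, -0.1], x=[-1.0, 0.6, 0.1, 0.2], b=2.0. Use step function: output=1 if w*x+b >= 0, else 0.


z = w . x + b
= -2.2*-1.0 + 0.2*0.6 + -1.5*0.1 + -0.1*0.2 + 2.0
= 2.2 + 0.12 + -0.15 + -0.02 + 2.0
= 2.15 + 2.0
= 4.15
Since z = 4.15 >= 0, output = 1

1


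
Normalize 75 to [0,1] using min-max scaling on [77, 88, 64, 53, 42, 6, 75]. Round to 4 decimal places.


Min = 6, Max = 88
Range = 88 - 6 = 82
Scaled = (x - min) / (max - min)
= (75 - 6) / 82
= 69 / 82
= 0.8415

0.8415


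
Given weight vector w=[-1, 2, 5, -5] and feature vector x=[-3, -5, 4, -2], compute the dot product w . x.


Element-wise products:
-1 * -3 = 3
2 * -5 = -10
5 * 4 = 20
-5 * -2 = 10
Sum = 3 + -10 + 20 + 10
= 23

23


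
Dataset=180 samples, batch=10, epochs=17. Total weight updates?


Iterations per epoch = 180 / 10 = 18
Total updates = iterations_per_epoch * epochs
= 18 * 17
= 306

306


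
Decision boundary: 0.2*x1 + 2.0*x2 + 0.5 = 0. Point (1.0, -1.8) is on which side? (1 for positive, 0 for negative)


Compute 0.2 * 1.0 + 2.0 * -1.8 + 0.5
= 0.2 + -3.6 + 0.5
= -2.9
Since -2.9 < 0, the point is on the negative side.

0


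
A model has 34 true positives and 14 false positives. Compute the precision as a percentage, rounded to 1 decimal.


Precision = TP / (TP + FP) * 100
= 34 / (34 + 14)
= 34 / 48
= 0.7083
= 70.8%

70.8


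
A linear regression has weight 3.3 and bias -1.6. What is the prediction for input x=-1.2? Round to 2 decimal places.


y = 3.3 * -1.2 + (-1.6)
= -3.96 + (-1.6)
= -5.56

-5.56


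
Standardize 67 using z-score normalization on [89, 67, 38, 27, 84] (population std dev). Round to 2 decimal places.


Mean = (89 + 67 + 38 + 27 + 84) / 5 = 61.0
Variance = sum((x_i - mean)^2) / n = 606.8
Std = sqrt(606.8) = 24.6333
Z = (x - mean) / std
= (67 - 61.0) / 24.6333
= 6.0 / 24.6333
= 0.24

0.24


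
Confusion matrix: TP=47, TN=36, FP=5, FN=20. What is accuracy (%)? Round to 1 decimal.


Accuracy = (TP + TN) / (TP + TN + FP + FN) * 100
= (47 + 36) / (47 + 36 + 5 + 20)
= 83 / 108
= 0.7685
= 76.9%

76.9


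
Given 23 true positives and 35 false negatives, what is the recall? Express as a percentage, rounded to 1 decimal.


Recall = TP / (TP + FN) * 100
= 23 / (23 + 35)
= 23 / 58
= 0.3966
= 39.7%

39.7


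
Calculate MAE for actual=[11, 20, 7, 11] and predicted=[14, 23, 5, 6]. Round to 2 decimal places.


Absolute errors: [3, 3, 2, 5]
Sum of absolute errors = 13
MAE = 13 / 4 = 3.25

3.25


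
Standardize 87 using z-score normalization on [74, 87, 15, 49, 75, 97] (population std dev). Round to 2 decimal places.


Mean = (74 + 87 + 15 + 49 + 75 + 97) / 6 = 66.1667
Variance = sum((x_i - mean)^2) / n = 739.4722
Std = sqrt(739.4722) = 27.1932
Z = (x - mean) / std
= (87 - 66.1667) / 27.1932
= 20.8333 / 27.1932
= 0.77

0.77


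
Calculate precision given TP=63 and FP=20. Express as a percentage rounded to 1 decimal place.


Precision = TP / (TP + FP) * 100
= 63 / (63 + 20)
= 63 / 83
= 0.759
= 75.9%

75.9


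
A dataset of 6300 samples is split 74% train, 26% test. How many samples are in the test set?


Train samples = 6300 * 74% = 4662
Test samples = 6300 - 4662
= 1638

1638


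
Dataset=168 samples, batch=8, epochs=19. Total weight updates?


Iterations per epoch = 168 / 8 = 21
Total updates = iterations_per_epoch * epochs
= 21 * 19
= 399

399


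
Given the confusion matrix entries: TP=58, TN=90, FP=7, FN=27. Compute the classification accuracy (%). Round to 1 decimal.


Accuracy = (TP + TN) / (TP + TN + FP + FN) * 100
= (58 + 90) / (58 + 90 + 7 + 27)
= 148 / 182
= 0.8132
= 81.3%

81.3


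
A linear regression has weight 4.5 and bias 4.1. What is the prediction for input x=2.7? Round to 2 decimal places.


y = 4.5 * 2.7 + (4.1)
= 12.15 + (4.1)
= 16.25

16.25


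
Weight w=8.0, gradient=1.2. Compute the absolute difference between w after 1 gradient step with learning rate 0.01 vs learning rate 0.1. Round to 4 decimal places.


With lr=0.01: w_new = 8.0 - 0.01 * 1.2 = 7.988
With lr=0.1: w_new = 8.0 - 0.1 * 1.2 = 7.88
Absolute difference = |7.988 - 7.88|
= 0.1080

0.1080


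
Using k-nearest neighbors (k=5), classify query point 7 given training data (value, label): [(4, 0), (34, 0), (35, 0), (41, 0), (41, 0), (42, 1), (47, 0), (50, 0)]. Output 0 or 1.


Distances from query 7:
Point 4 (class 0): distance = 3
Point 34 (class 0): distance = 27
Point 35 (class 0): distance = 28
Point 41 (class 0): distance = 34
Point 41 (class 0): distance = 34
K=5 nearest neighbors: classes = [0, 0, 0, 0, 0]
Votes for class 1: 0 / 5
Majority vote => class 0

0


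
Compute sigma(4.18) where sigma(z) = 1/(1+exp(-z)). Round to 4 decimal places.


sigmoid(z) = 1 / (1 + exp(-z))
exp(-(4.18)) = exp(-4.18) = 0.0153
1 + 0.0153 = 1.0153
1 / 1.0153 = 0.9849

0.9849


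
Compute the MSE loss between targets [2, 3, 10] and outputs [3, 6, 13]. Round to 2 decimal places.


Differences: [-1, -3, -3]
Squared errors: [1, 9, 9]
Sum of squared errors = 19
MSE = 19 / 3 = 6.33

6.33


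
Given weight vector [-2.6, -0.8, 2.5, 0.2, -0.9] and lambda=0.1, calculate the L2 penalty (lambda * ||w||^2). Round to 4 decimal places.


Squaring each weight:
(-2.6)^2 = 6.76
(-0.8)^2 = 0.64
2.5^2 = 6.25
0.2^2 = 0.04
(-0.9)^2 = 0.81
Sum of squares = 14.5
Penalty = 0.1 * 14.5 = 1.4500

1.4500


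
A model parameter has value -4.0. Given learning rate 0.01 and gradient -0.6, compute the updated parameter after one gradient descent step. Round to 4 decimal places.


w_new = w_old - lr * gradient
= -4.0 - 0.01 * -0.6
= -4.0 - (-0.006)
= -3.9940

-3.9940


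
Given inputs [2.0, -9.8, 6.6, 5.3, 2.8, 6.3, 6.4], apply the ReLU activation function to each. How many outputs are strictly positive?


ReLU(x) = max(0, x) for each element:
ReLU(2.0) = 2.0
ReLU(-9.8) = 0
ReLU(6.6) = 6.6
ReLU(5.3) = 5.3
ReLU(2.8) = 2.8
ReLU(6.3) = 6.3
ReLU(6.4) = 6.4
Active neurons (>0): 6

6


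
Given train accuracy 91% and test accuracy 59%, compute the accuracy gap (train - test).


Gap = train_accuracy - test_accuracy
= 91 - 59
= 32%
This large gap strongly indicates overfitting.

32


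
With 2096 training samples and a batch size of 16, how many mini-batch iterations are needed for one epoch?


Iterations per epoch = dataset_size / batch_size
= 2096 / 16
= 131

131


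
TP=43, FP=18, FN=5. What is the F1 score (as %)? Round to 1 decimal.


Precision = TP / (TP + FP) = 43 / 61 = 0.7049
Recall = TP / (TP + FN) = 43 / 48 = 0.8958
F1 = 2 * P * R / (P + R)
= 2 * 0.7049 * 0.8958 / (0.7049 + 0.8958)
= 1.263 / 1.6008
= 0.789
As percentage: 78.9%

78.9


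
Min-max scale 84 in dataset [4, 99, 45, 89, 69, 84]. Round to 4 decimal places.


Min = 4, Max = 99
Range = 99 - 4 = 95
Scaled = (x - min) / (max - min)
= (84 - 4) / 95
= 80 / 95
= 0.8421

0.8421


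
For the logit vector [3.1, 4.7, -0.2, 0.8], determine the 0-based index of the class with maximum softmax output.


Softmax is a monotonic transformation, so it preserves the argmax.
We need to find the index of the maximum logit.
Index 0: 3.1
Index 1: 4.7
Index 2: -0.2
Index 3: 0.8
Maximum logit = 4.7 at index 1

1


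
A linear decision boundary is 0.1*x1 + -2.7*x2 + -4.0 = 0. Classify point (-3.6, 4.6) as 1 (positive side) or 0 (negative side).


Compute 0.1 * -3.6 + -2.7 * 4.6 + -4.0
= -0.36 + -12.42 + -4.0
= -16.78
Since -16.78 < 0, the point is on the negative side.

0


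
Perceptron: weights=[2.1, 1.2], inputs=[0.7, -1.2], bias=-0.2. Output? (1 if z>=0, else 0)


z = w . x + b
= 2.1*0.7 + 1.2*-1.2 + -0.2
= 1.47 + -1.44 + -0.2
= 0.03 + -0.2
= -0.17
Since z = -0.17 < 0, output = 0

0


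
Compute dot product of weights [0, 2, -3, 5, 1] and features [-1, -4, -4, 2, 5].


Element-wise products:
0 * -1 = 0
2 * -4 = -8
-3 * -4 = 12
5 * 2 = 10
1 * 5 = 5
Sum = 0 + -8 + 12 + 10 + 5
= 19

19


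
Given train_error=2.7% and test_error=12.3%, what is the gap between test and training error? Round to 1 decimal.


Generalization gap = test_error - train_error
= 12.3 - 2.7
= 9.6%
A moderate gap.

9.6


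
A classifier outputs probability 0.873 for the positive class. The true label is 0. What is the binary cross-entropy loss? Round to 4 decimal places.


For y=0: Loss = -log(1-p)
= -log(1 - 0.873)
= -log(0.127)
= -(-2.0636)
= 2.0636

2.0636


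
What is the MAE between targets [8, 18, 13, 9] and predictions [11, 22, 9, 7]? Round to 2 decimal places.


Absolute errors: [3, 4, 4, 2]
Sum of absolute errors = 13
MAE = 13 / 4 = 3.25

3.25


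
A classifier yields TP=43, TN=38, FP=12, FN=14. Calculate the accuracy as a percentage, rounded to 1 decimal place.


Accuracy = (TP + TN) / (TP + TN + FP + FN) * 100
= (43 + 38) / (43 + 38 + 12 + 14)
= 81 / 107
= 0.757
= 75.7%

75.7


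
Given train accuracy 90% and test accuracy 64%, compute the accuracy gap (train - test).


Gap = train_accuracy - test_accuracy
= 90 - 64
= 26%
This large gap strongly indicates overfitting.

26


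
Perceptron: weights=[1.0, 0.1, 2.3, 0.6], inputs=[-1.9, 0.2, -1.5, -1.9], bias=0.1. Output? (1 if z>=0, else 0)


z = w . x + b
= 1.0*-1.9 + 0.1*0.2 + 2.3*-1.5 + 0.6*-1.9 + 0.1
= -1.9 + 0.02 + -3.45 + -1.14 + 0.1
= -6.47 + 0.1
= -6.37
Since z = -6.37 < 0, output = 0

0


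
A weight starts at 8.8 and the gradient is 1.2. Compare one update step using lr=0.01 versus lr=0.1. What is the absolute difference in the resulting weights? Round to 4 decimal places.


With lr=0.01: w_new = 8.8 - 0.01 * 1.2 = 8.788
With lr=0.1: w_new = 8.8 - 0.1 * 1.2 = 8.68
Absolute difference = |8.788 - 8.68|
= 0.1080

0.1080


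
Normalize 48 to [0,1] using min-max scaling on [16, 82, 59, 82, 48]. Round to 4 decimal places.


Min = 16, Max = 82
Range = 82 - 16 = 66
Scaled = (x - min) / (max - min)
= (48 - 16) / 66
= 32 / 66
= 0.4848

0.4848


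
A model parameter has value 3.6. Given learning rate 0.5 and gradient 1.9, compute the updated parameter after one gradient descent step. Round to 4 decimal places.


w_new = w_old - lr * gradient
= 3.6 - 0.5 * 1.9
= 3.6 - (0.95)
= 2.6500

2.6500


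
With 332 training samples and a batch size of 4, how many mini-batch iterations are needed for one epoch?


Iterations per epoch = dataset_size / batch_size
= 332 / 4
= 83

83


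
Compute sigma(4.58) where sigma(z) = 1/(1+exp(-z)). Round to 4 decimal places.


sigmoid(z) = 1 / (1 + exp(-z))
exp(-(4.58)) = exp(-4.58) = 0.0103
1 + 0.0103 = 1.0103
1 / 1.0103 = 0.9898

0.9898


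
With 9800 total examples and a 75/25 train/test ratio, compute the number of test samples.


Train samples = 9800 * 75% = 7350
Test samples = 9800 - 7350
= 2450

2450


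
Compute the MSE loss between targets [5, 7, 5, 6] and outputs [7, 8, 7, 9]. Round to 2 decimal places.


Differences: [-2, -1, -2, -3]
Squared errors: [4, 1, 4, 9]
Sum of squared errors = 18
MSE = 18 / 4 = 4.50

4.50


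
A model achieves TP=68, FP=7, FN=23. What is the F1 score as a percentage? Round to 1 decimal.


Precision = TP / (TP + FP) = 68 / 75 = 0.9067
Recall = TP / (TP + FN) = 68 / 91 = 0.7473
F1 = 2 * P * R / (P + R)
= 2 * 0.9067 * 0.7473 / (0.9067 + 0.7473)
= 1.355 / 1.6539
= 0.8193
As percentage: 81.9%

81.9


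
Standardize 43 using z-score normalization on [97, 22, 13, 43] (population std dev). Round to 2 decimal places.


Mean = (97 + 22 + 13 + 43) / 4 = 43.75
Variance = sum((x_i - mean)^2) / n = 1063.6875
Std = sqrt(1063.6875) = 32.6142
Z = (x - mean) / std
= (43 - 43.75) / 32.6142
= -0.75 / 32.6142
= -0.02

-0.02


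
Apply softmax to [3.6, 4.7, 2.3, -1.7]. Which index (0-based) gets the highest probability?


Softmax is a monotonic transformation, so it preserves the argmax.
We need to find the index of the maximum logit.
Index 0: 3.6
Index 1: 4.7
Index 2: 2.3
Index 3: -1.7
Maximum logit = 4.7 at index 1

1


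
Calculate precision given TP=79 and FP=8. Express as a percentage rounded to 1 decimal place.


Precision = TP / (TP + FP) * 100
= 79 / (79 + 8)
= 79 / 87
= 0.908
= 90.8%

90.8


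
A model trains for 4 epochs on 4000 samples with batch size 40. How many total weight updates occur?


Iterations per epoch = 4000 / 40 = 100
Total updates = iterations_per_epoch * epochs
= 100 * 4
= 400

400


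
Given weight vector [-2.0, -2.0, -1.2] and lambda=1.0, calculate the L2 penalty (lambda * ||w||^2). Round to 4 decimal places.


Squaring each weight:
(-2.0)^2 = 4.0
(-2.0)^2 = 4.0
(-1.2)^2 = 1.44
Sum of squares = 9.44
Penalty = 1.0 * 9.44 = 9.4400

9.4400


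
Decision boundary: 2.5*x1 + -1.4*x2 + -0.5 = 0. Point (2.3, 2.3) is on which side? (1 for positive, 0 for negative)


Compute 2.5 * 2.3 + -1.4 * 2.3 + -0.5
= 5.75 + -3.22 + -0.5
= 2.03
Since 2.03 >= 0, the point is on the positive side.

1


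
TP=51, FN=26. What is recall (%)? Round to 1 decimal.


Recall = TP / (TP + FN) * 100
= 51 / (51 + 26)
= 51 / 77
= 0.6623
= 66.2%

66.2


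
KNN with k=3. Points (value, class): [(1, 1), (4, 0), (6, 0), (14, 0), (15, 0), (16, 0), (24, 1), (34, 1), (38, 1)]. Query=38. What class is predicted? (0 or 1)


Distances from query 38:
Point 38 (class 1): distance = 0
Point 34 (class 1): distance = 4
Point 24 (class 1): distance = 14
K=3 nearest neighbors: classes = [1, 1, 1]
Votes for class 1: 3 / 3
Majority vote => class 1

1


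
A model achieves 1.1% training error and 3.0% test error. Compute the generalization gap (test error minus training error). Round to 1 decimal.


Generalization gap = test_error - train_error
= 3.0 - 1.1
= 1.9%
A small gap suggests good generalization.

1.9


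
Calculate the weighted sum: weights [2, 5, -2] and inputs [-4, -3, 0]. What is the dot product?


Element-wise products:
2 * -4 = -8
5 * -3 = -15
-2 * 0 = 0
Sum = -8 + -15 + 0
= -23

-23


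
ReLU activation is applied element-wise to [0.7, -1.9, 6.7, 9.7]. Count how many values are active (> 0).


ReLU(x) = max(0, x) for each element:
ReLU(0.7) = 0.7
ReLU(-1.9) = 0
ReLU(6.7) = 6.7
ReLU(9.7) = 9.7
Active neurons (>0): 3

3


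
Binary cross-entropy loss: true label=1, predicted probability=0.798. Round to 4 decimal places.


For y=1: Loss = -log(p)
= -log(0.798)
= -(-0.2256)
= 0.2256

0.2256


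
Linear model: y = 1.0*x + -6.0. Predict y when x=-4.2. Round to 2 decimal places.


y = 1.0 * -4.2 + (-6.0)
= -4.2 + (-6.0)
= -10.20

-10.20


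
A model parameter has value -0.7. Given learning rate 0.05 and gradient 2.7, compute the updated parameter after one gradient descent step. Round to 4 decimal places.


w_new = w_old - lr * gradient
= -0.7 - 0.05 * 2.7
= -0.7 - (0.135)
= -0.8350

-0.8350


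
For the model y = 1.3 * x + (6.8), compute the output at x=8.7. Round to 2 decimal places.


y = 1.3 * 8.7 + (6.8)
= 11.31 + (6.8)
= 18.11

18.11


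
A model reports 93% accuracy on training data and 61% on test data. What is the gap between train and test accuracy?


Gap = train_accuracy - test_accuracy
= 93 - 61
= 32%
This large gap strongly indicates overfitting.

32


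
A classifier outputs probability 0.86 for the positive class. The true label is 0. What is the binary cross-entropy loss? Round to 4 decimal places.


For y=0: Loss = -log(1-p)
= -log(1 - 0.86)
= -log(0.14)
= -(-1.9661)
= 1.9661

1.9661


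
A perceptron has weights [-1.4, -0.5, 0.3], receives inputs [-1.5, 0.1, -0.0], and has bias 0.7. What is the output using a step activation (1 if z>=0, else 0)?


z = w . x + b
= -1.4*-1.5 + -0.5*0.1 + 0.3*-0.0 + 0.7
= 2.1 + -0.05 + -0.0 + 0.7
= 2.05 + 0.7
= 2.75
Since z = 2.75 >= 0, output = 1

1


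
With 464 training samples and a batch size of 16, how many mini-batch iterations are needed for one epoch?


Iterations per epoch = dataset_size / batch_size
= 464 / 16
= 29

29


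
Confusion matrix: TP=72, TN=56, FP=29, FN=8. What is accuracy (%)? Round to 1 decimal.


Accuracy = (TP + TN) / (TP + TN + FP + FN) * 100
= (72 + 56) / (72 + 56 + 29 + 8)
= 128 / 165
= 0.7758
= 77.6%

77.6


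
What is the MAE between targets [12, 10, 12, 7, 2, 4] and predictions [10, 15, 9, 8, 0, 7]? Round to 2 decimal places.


Absolute errors: [2, 5, 3, 1, 2, 3]
Sum of absolute errors = 16
MAE = 16 / 6 = 2.67

2.67


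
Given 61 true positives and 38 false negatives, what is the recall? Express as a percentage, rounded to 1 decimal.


Recall = TP / (TP + FN) * 100
= 61 / (61 + 38)
= 61 / 99
= 0.6162
= 61.6%

61.6


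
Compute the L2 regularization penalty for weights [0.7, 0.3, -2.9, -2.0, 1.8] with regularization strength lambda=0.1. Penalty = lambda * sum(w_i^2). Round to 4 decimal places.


Squaring each weight:
0.7^2 = 0.49
0.3^2 = 0.09
(-2.9)^2 = 8.41
(-2.0)^2 = 4.0
1.8^2 = 3.24
Sum of squares = 16.23
Penalty = 0.1 * 16.23 = 1.6230

1.6230


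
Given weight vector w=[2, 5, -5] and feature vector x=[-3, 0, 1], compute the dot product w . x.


Element-wise products:
2 * -3 = -6
5 * 0 = 0
-5 * 1 = -5
Sum = -6 + 0 + -5
= -11

-11


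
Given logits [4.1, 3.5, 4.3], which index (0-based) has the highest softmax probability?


Softmax is a monotonic transformation, so it preserves the argmax.
We need to find the index of the maximum logit.
Index 0: 4.1
Index 1: 3.5
Index 2: 4.3
Maximum logit = 4.3 at index 2

2


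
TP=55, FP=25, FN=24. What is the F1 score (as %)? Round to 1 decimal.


Precision = TP / (TP + FP) = 55 / 80 = 0.6875
Recall = TP / (TP + FN) = 55 / 79 = 0.6962
F1 = 2 * P * R / (P + R)
= 2 * 0.6875 * 0.6962 / (0.6875 + 0.6962)
= 0.9573 / 1.3837
= 0.6918
As percentage: 69.2%

69.2


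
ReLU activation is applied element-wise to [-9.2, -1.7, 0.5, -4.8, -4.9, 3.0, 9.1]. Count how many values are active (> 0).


ReLU(x) = max(0, x) for each element:
ReLU(-9.2) = 0
ReLU(-1.7) = 0
ReLU(0.5) = 0.5
ReLU(-4.8) = 0
ReLU(-4.9) = 0
ReLU(3.0) = 3.0
ReLU(9.1) = 9.1
Active neurons (>0): 3

3


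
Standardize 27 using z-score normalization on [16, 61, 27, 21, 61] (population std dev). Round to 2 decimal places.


Mean = (16 + 61 + 27 + 21 + 61) / 5 = 37.2
Variance = sum((x_i - mean)^2) / n = 389.76
Std = sqrt(389.76) = 19.7423
Z = (x - mean) / std
= (27 - 37.2) / 19.7423
= -10.2 / 19.7423
= -0.52

-0.52


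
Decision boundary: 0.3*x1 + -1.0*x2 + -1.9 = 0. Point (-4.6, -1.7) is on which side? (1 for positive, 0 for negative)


Compute 0.3 * -4.6 + -1.0 * -1.7 + -1.9
= -1.38 + 1.7 + -1.9
= -1.58
Since -1.58 < 0, the point is on the negative side.

0


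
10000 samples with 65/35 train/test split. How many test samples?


Train samples = 10000 * 65% = 6500
Test samples = 10000 - 6500
= 3500

3500


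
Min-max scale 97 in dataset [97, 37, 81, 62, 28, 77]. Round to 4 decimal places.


Min = 28, Max = 97
Range = 97 - 28 = 69
Scaled = (x - min) / (max - min)
= (97 - 28) / 69
= 69 / 69
= 1.0000

1.0000


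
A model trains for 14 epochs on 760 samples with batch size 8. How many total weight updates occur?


Iterations per epoch = 760 / 8 = 95
Total updates = iterations_per_epoch * epochs
= 95 * 14
= 1330

1330


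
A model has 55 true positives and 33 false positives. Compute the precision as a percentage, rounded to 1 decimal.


Precision = TP / (TP + FP) * 100
= 55 / (55 + 33)
= 55 / 88
= 0.625
= 62.5%

62.5


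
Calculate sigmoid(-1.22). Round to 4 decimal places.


sigmoid(z) = 1 / (1 + exp(-z))
exp(-(-1.22)) = exp(1.22) = 3.3872
1 + 3.3872 = 4.3872
1 / 4.3872 = 0.2279

0.2279


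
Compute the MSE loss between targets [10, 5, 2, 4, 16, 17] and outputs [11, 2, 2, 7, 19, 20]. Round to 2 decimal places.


Differences: [-1, 3, 0, -3, -3, -3]
Squared errors: [1, 9, 0, 9, 9, 9]
Sum of squared errors = 37
MSE = 37 / 6 = 6.17

6.17


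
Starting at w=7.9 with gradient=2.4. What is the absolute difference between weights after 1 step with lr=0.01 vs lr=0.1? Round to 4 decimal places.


With lr=0.01: w_new = 7.9 - 0.01 * 2.4 = 7.876
With lr=0.1: w_new = 7.9 - 0.1 * 2.4 = 7.66
Absolute difference = |7.876 - 7.66|
= 0.2160

0.2160


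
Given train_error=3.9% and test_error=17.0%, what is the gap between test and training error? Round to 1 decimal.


Generalization gap = test_error - train_error
= 17.0 - 3.9
= 13.1%
A large gap suggests overfitting.

13.1


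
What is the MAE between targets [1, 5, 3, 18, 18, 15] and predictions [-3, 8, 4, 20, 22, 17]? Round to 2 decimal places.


Absolute errors: [4, 3, 1, 2, 4, 2]
Sum of absolute errors = 16
MAE = 16 / 6 = 2.67

2.67


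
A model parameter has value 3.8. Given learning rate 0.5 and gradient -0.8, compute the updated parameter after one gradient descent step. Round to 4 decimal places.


w_new = w_old - lr * gradient
= 3.8 - 0.5 * -0.8
= 3.8 - (-0.4)
= 4.2000

4.2000


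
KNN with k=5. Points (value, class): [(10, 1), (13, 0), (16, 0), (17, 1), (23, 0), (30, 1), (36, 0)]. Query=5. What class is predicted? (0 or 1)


Distances from query 5:
Point 10 (class 1): distance = 5
Point 13 (class 0): distance = 8
Point 16 (class 0): distance = 11
Point 17 (class 1): distance = 12
Point 23 (class 0): distance = 18
K=5 nearest neighbors: classes = [1, 0, 0, 1, 0]
Votes for class 1: 2 / 5
Majority vote => class 0

0


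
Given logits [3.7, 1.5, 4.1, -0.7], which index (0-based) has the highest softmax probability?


Softmax is a monotonic transformation, so it preserves the argmax.
We need to find the index of the maximum logit.
Index 0: 3.7
Index 1: 1.5
Index 2: 4.1
Index 3: -0.7
Maximum logit = 4.1 at index 2

2


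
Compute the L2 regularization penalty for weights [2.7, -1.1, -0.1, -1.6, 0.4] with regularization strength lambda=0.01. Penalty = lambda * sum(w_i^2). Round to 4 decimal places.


Squaring each weight:
2.7^2 = 7.29
(-1.1)^2 = 1.21
(-0.1)^2 = 0.01
(-1.6)^2 = 2.56
0.4^2 = 0.16
Sum of squares = 11.23
Penalty = 0.01 * 11.23 = 0.1123

0.1123


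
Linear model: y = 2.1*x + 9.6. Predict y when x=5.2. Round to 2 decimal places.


y = 2.1 * 5.2 + (9.6)
= 10.92 + (9.6)
= 20.52

20.52


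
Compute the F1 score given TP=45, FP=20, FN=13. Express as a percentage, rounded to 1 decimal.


Precision = TP / (TP + FP) = 45 / 65 = 0.6923
Recall = TP / (TP + FN) = 45 / 58 = 0.7759
F1 = 2 * P * R / (P + R)
= 2 * 0.6923 * 0.7759 / (0.6923 + 0.7759)
= 1.0743 / 1.4682
= 0.7317
As percentage: 73.2%

73.2


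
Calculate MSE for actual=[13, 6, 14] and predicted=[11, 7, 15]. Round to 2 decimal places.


Differences: [2, -1, -1]
Squared errors: [4, 1, 1]
Sum of squared errors = 6
MSE = 6 / 3 = 2.00

2.00


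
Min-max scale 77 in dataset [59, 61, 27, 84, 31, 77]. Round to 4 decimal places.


Min = 27, Max = 84
Range = 84 - 27 = 57
Scaled = (x - min) / (max - min)
= (77 - 27) / 57
= 50 / 57
= 0.8772

0.8772


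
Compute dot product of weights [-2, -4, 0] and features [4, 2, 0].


Element-wise products:
-2 * 4 = -8
-4 * 2 = -8
0 * 0 = 0
Sum = -8 + -8 + 0
= -16

-16


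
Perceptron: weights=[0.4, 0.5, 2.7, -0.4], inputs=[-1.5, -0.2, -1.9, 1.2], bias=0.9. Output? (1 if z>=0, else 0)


z = w . x + b
= 0.4*-1.5 + 0.5*-0.2 + 2.7*-1.9 + -0.4*1.2 + 0.9
= -0.6 + -0.1 + -5.13 + -0.48 + 0.9
= -6.31 + 0.9
= -5.41
Since z = -5.41 < 0, output = 0

0


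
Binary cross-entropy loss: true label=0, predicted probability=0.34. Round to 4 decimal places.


For y=0: Loss = -log(1-p)
= -log(1 - 0.34)
= -log(0.66)
= -(-0.4155)
= 0.4155

0.4155


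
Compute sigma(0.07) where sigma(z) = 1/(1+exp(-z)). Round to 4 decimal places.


sigmoid(z) = 1 / (1 + exp(-z))
exp(-(0.07)) = exp(-0.07) = 0.9324
1 + 0.9324 = 1.9324
1 / 1.9324 = 0.5175

0.5175


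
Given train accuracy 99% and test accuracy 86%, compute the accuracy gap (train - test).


Gap = train_accuracy - test_accuracy
= 99 - 86
= 13%
This gap suggests the model is overfitting.

13


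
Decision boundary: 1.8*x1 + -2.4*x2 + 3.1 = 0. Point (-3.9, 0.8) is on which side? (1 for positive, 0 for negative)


Compute 1.8 * -3.9 + -2.4 * 0.8 + 3.1
= -7.02 + -1.92 + 3.1
= -5.84
Since -5.84 < 0, the point is on the negative side.

0


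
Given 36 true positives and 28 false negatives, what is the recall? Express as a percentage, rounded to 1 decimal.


Recall = TP / (TP + FN) * 100
= 36 / (36 + 28)
= 36 / 64
= 0.5625
= 56.3%

56.3


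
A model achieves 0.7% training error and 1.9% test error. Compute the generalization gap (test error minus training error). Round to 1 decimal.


Generalization gap = test_error - train_error
= 1.9 - 0.7
= 1.2%
A small gap suggests good generalization.

1.2


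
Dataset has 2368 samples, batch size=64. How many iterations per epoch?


Iterations per epoch = dataset_size / batch_size
= 2368 / 64
= 37

37


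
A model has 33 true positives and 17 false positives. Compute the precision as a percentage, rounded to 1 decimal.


Precision = TP / (TP + FP) * 100
= 33 / (33 + 17)
= 33 / 50
= 0.66
= 66.0%

66.0


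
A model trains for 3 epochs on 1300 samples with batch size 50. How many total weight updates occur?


Iterations per epoch = 1300 / 50 = 26
Total updates = iterations_per_epoch * epochs
= 26 * 3
= 78

78


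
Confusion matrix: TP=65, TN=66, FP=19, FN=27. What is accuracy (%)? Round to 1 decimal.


Accuracy = (TP + TN) / (TP + TN + FP + FN) * 100
= (65 + 66) / (65 + 66 + 19 + 27)
= 131 / 177
= 0.7401
= 74.0%

74.0


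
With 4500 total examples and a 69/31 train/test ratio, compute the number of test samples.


Train samples = 4500 * 69% = 3105
Test samples = 4500 - 3105
= 1395

1395


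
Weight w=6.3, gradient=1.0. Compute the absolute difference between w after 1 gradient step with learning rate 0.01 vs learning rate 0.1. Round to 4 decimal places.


With lr=0.01: w_new = 6.3 - 0.01 * 1.0 = 6.29
With lr=0.1: w_new = 6.3 - 0.1 * 1.0 = 6.2
Absolute difference = |6.29 - 6.2|
= 0.0900

0.0900


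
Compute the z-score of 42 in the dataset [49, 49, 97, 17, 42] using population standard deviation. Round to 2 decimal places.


Mean = (49 + 49 + 97 + 17 + 42) / 5 = 50.8
Variance = sum((x_i - mean)^2) / n = 672.16
Std = sqrt(672.16) = 25.926
Z = (x - mean) / std
= (42 - 50.8) / 25.926
= -8.8 / 25.926
= -0.34

-0.34


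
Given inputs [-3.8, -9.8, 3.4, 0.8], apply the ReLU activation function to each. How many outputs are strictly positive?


ReLU(x) = max(0, x) for each element:
ReLU(-3.8) = 0
ReLU(-9.8) = 0
ReLU(3.4) = 3.4
ReLU(0.8) = 0.8
Active neurons (>0): 2

2


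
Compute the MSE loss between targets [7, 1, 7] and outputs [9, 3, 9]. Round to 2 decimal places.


Differences: [-2, -2, -2]
Squared errors: [4, 4, 4]
Sum of squared errors = 12
MSE = 12 / 3 = 4.00

4.00


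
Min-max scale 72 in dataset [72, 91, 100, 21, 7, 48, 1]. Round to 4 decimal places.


Min = 1, Max = 100
Range = 100 - 1 = 99
Scaled = (x - min) / (max - min)
= (72 - 1) / 99
= 71 / 99
= 0.7172

0.7172


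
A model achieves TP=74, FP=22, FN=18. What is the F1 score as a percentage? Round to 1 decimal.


Precision = TP / (TP + FP) = 74 / 96 = 0.7708
Recall = TP / (TP + FN) = 74 / 92 = 0.8043
F1 = 2 * P * R / (P + R)
= 2 * 0.7708 * 0.8043 / (0.7708 + 0.8043)
= 1.24 / 1.5752
= 0.7872
As percentage: 78.7%

78.7


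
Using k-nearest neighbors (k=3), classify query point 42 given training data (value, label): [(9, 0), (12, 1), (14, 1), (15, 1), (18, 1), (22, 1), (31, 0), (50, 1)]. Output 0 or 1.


Distances from query 42:
Point 50 (class 1): distance = 8
Point 31 (class 0): distance = 11
Point 22 (class 1): distance = 20
K=3 nearest neighbors: classes = [1, 0, 1]
Votes for class 1: 2 / 3
Majority vote => class 1

1


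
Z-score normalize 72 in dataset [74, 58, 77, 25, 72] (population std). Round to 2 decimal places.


Mean = (74 + 58 + 77 + 25 + 72) / 5 = 61.2
Variance = sum((x_i - mean)^2) / n = 370.16
Std = sqrt(370.16) = 19.2395
Z = (x - mean) / std
= (72 - 61.2) / 19.2395
= 10.8 / 19.2395
= 0.56

0.56


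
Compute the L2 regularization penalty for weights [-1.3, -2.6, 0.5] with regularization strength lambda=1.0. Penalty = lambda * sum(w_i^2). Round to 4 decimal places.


Squaring each weight:
(-1.3)^2 = 1.69
(-2.6)^2 = 6.76
0.5^2 = 0.25
Sum of squares = 8.7
Penalty = 1.0 * 8.7 = 8.7000

8.7000


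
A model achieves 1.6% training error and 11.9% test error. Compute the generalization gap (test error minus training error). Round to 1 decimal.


Generalization gap = test_error - train_error
= 11.9 - 1.6
= 10.3%
A large gap suggests overfitting.

10.3


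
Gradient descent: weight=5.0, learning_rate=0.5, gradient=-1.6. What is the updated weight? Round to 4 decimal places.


w_new = w_old - lr * gradient
= 5.0 - 0.5 * -1.6
= 5.0 - (-0.8)
= 5.8000

5.8000


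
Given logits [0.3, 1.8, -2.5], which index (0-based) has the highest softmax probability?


Softmax is a monotonic transformation, so it preserves the argmax.
We need to find the index of the maximum logit.
Index 0: 0.3
Index 1: 1.8
Index 2: -2.5
Maximum logit = 1.8 at index 1

1


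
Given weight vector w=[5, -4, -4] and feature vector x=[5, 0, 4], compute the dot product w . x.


Element-wise products:
5 * 5 = 25
-4 * 0 = 0
-4 * 4 = -16
Sum = 25 + 0 + -16
= 9

9


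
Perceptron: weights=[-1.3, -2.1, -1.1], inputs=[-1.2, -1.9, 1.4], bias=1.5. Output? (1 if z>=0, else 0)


z = w . x + b
= -1.3*-1.2 + -2.1*-1.9 + -1.1*1.4 + 1.5
= 1.56 + 3.99 + -1.54 + 1.5
= 4.01 + 1.5
= 5.51
Since z = 5.51 >= 0, output = 1

1


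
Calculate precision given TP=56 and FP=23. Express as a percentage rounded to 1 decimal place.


Precision = TP / (TP + FP) * 100
= 56 / (56 + 23)
= 56 / 79
= 0.7089
= 70.9%

70.9


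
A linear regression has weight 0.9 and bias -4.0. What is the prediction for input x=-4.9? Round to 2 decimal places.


y = 0.9 * -4.9 + (-4.0)
= -4.41 + (-4.0)
= -8.41

-8.41


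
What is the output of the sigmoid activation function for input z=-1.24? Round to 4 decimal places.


sigmoid(z) = 1 / (1 + exp(-z))
exp(-(-1.24)) = exp(1.24) = 3.4556
1 + 3.4556 = 4.4556
1 / 4.4556 = 0.2244

0.2244


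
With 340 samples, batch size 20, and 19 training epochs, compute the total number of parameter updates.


Iterations per epoch = 340 / 20 = 17
Total updates = iterations_per_epoch * epochs
= 17 * 19
= 323

323


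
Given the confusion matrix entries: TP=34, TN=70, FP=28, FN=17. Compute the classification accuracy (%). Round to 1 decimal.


Accuracy = (TP + TN) / (TP + TN + FP + FN) * 100
= (34 + 70) / (34 + 70 + 28 + 17)
= 104 / 149
= 0.698
= 69.8%

69.8


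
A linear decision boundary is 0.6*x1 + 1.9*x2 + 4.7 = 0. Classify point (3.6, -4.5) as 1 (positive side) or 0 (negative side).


Compute 0.6 * 3.6 + 1.9 * -4.5 + 4.7
= 2.16 + -8.55 + 4.7
= -1.69
Since -1.69 < 0, the point is on the negative side.

0


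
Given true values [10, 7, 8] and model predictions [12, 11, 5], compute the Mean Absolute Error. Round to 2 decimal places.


Absolute errors: [2, 4, 3]
Sum of absolute errors = 9
MAE = 9 / 3 = 3.00

3.00


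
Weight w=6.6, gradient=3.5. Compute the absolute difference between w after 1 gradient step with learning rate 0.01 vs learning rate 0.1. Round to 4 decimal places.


With lr=0.01: w_new = 6.6 - 0.01 * 3.5 = 6.565
With lr=0.1: w_new = 6.6 - 0.1 * 3.5 = 6.25
Absolute difference = |6.565 - 6.25|
= 0.3150

0.3150


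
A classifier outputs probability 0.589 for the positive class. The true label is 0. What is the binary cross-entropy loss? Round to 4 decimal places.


For y=0: Loss = -log(1-p)
= -log(1 - 0.589)
= -log(0.411)
= -(-0.8892)
= 0.8892

0.8892


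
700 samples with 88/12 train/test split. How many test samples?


Train samples = 700 * 88% = 616
Test samples = 700 - 616
= 84

84


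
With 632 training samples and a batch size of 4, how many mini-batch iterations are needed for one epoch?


Iterations per epoch = dataset_size / batch_size
= 632 / 4
= 158

158


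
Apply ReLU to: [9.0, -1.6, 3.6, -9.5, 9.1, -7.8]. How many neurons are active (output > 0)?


ReLU(x) = max(0, x) for each element:
ReLU(9.0) = 9.0
ReLU(-1.6) = 0
ReLU(3.6) = 3.6
ReLU(-9.5) = 0
ReLU(9.1) = 9.1
ReLU(-7.8) = 0
Active neurons (>0): 3

3


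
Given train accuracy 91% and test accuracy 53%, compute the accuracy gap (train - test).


Gap = train_accuracy - test_accuracy
= 91 - 53
= 38%
This large gap strongly indicates overfitting.

38


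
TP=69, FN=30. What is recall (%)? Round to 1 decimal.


Recall = TP / (TP + FN) * 100
= 69 / (69 + 30)
= 69 / 99
= 0.697
= 69.7%

69.7


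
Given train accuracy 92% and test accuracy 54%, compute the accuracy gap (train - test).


Gap = train_accuracy - test_accuracy
= 92 - 54
= 38%
This large gap strongly indicates overfitting.

38


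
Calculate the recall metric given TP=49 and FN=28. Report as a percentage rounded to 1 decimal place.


Recall = TP / (TP + FN) * 100
= 49 / (49 + 28)
= 49 / 77
= 0.6364
= 63.6%

63.6
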